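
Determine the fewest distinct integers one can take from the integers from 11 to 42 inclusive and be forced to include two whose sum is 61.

A set avoiding the sum 61 can contain at most one of each pair {x, 61−x}, plus the 8 elements whose complement lies outside the range.
The integers 11, …, 30 (20 of them) are such a set: any two sum to at least 11+12 = 23 and at most 29+30 = 59 < 61.
By pigeonhole, any 21st integer completes one of the 12 pairs, so 21 choices force a sum of 61.

21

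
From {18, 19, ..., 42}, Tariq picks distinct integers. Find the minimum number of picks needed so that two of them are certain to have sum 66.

A set avoiding the sum 66 can contain at most one of each pair {x, 66−x}, plus the 7 elements whose complement lies outside the range or equal to its own complement.
The integers 18, …, 33 (16 of them) are such a set: any two sum to at least 18+19 = 37 and at most 32+33 = 65 < 66.
Pigeonhole: any 17th integer completes one of the 9 pairs, so 17 choices force a sum of 66.

17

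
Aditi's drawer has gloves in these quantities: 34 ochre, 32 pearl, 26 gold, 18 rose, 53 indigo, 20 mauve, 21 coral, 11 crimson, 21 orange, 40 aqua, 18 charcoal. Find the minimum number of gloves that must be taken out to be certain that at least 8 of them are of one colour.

An adversary could hand out at most 7 gloves per colour: 7 + 7 + 7 + 7 + 7 + 7 + 7 + 7 + 7 + 7 + 7 = 77 gloves and still no colour has 8.
One more glove lands in a colour already at 7, so 78 draws are enough and 77 are not.

78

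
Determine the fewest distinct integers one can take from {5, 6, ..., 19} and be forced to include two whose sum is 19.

11

Two chosen integers sum to 19 exactly when both halves of some pair {x, 19−x} with 5 ≤ x ≤ 19−x ≤ 14 are chosen — 5 such pairs.
The remaining 5 elements (those with no distinct partner in range) can never complete a 19-sum, so the worst case takes all of them and one from each pair: 5 + 5 = 10.
The 11th integer has to be the second member of some pair, so 10 + 1 = 11.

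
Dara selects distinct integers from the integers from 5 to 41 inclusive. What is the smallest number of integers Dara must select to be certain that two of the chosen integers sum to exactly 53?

Two chosen integers sum to 53 exactly when both halves of some pair {x, 53−x} with 12 ≤ x ≤ 53−x ≤ 41 are chosen — 15 such pairs.
The remaining 7 elements (those with no distinct partner in range) can never complete a 53-sum, so the worst case takes all of them and one from each pair: 7 + 15 = 22.
By the pigeonhole principle, the 23rd integer has to be the second member of some pair, so 22 + 1 = 23.

23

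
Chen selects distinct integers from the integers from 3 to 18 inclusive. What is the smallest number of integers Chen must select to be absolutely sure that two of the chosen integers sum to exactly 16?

12

Two chosen integers sum to 16 exactly when both halves of some pair {x, 16−x} with 3 ≤ x ≤ 16−x ≤ 13 are chosen — 5 such pairs.
The remaining 6 elements (those with no distinct partner in range) can never complete a 16-sum, so the worst case takes all of them and one from each pair: 6 + 5 = 11.
Pigeonhole: the 12th integer has to be the second member of some pair, so 11 + 1 = 12.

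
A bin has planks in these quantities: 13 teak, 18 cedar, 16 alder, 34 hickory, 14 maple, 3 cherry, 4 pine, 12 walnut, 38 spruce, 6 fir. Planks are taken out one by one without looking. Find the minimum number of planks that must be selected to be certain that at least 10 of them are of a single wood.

77

An adversary could hand out at most 9 planks per wood (cherry, pine, fir run out sooner): 9 + 9 + 9 + 9 + 9 + 3 + 4 + 9 + 9 + 6 = 76 planks and still no wood has 10.
One more plank lands in a wood already at 9, so 77 draws are enough and 76 are not.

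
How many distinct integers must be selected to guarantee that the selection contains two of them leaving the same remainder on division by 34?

The 34 residue classes mod 34 are the pigeonholes.
With 34 integers one could put 1 in each residue class and have no class reach 2.
The 35th integer pushes some class to 2, so 34·1 + 1 = 35.

35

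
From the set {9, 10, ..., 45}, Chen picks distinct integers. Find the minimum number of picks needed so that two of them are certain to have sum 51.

21

Group the elements by complementary pair {x, 51−x}: {9,42}, {10,41}, {11,40}, …, giving 17 two-element pairs and 3 integers whose partner 51−x falls outside [9,45].
By pigeonhole, treating each of those 20 groups as a pigeonhole, one can pick one integer per group — 20 integers — with no two summing to 51.
The 21st integer lands in an occupied pair, forcing a sum of 51.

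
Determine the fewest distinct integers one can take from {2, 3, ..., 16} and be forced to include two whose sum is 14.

Two chosen integers sum to 14 exactly when both halves of some pair {x, 14−x} with 2 ≤ x ≤ 14−x ≤ 12 are chosen — 5 such pairs.
The remaining 5 elements (those with no distinct partner in range) can never complete a 14-sum, so the worst case takes all of them and one from each pair: 5 + 5 = 10.
Pigeonhole: the 11th integer has to be the second member of some pair, so 10 + 1 = 11.

11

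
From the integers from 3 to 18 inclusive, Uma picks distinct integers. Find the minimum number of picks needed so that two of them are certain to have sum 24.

Group the elements by complementary pair {x, 24−x}: {6,18}, {7,17}, {8,16}, …, giving 6 two-element pairs, the single value 12 (it cannot pair with itself since the integers are distinct), and 3 integers whose partner 24−x falls outside [3,18].
By pigeonhole, treating each of those 10 groups as a pigeonhole, one can pick one integer per group — 10 integers — with no two summing to 24.
The 11th integer lands in an occupied pair, forcing a sum of 24.

11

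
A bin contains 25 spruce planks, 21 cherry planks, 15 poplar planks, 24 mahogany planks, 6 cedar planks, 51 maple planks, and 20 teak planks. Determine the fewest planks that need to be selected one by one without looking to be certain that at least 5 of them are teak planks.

In the worst case for collecting teak planks, every non-teak plank comes out first.
There are 25 + 21 + 15 + 24 + 6 + 51 = 142 non-teak planks altogether.
After those, each further plank must be teak, so 142 + 5 = 147 draws guarantee 5 teak planks.

147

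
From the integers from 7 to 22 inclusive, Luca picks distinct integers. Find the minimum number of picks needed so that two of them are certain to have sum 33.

A set avoiding the sum 33 can contain at most one of each pair {x, 33−x}, plus the 4 elements whose complement lies outside the range.
The integers 7, …, 16 (10 of them) are such a set: any two sum to at least 7+8 = 15 and at most 15+16 = 31 < 33.
Any 11th integer completes one of the 6 pairs, so 11 choices force a sum of 33.

11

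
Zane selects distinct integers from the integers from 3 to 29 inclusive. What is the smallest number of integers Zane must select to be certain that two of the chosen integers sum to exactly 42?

Two chosen integers sum to 42 exactly when both halves of some pair {x, 42−x} with 13 ≤ x ≤ 42−x ≤ 29 are chosen — 8 such pairs.
The remaining 11 elements (those with no distinct partner in range) can never complete a 42-sum, so the worst case takes all of them and one from each pair: 11 + 8 = 19.
By pigeonhole, the 20th integer has to be the second member of some pair, so 19 + 1 = 20.

20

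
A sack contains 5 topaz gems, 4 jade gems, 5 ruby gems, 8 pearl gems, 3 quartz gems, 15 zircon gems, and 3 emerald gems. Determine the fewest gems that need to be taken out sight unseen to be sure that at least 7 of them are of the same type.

By pigeonhole, put each drawn gem into a box by type. The largest draw with every box below 7 takes min(count, 6) from each type; types with fewer than 6 contribute all they have.
Σ min(cᵢ, 6) = 5 + 4 + 5 + 6 + 3 + 6 + 3 = 32.
Draw number 32 + 1 = 33 must push one box to 7.

33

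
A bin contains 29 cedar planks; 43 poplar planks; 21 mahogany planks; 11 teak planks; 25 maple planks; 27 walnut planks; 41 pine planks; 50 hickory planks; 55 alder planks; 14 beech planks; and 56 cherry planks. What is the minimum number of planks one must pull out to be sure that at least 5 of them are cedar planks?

348

In the worst case for collecting cedar planks, every non-cedar plank comes out first.
There are 43 + 21 + 11 + 25 + 27 + 41 + 50 + 55 + 14 + 56 = 343 non-cedar planks altogether.
After those, each further plank must be cedar, so 343 + 5 = 348 draws guarantee 5 cedar planks.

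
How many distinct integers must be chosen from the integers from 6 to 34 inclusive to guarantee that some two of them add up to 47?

19

Two chosen integers sum to 47 exactly when both halves of some pair {x, 47−x} with 13 ≤ x ≤ 47−x ≤ 34 are chosen — 11 such pairs.
The remaining 7 elements (those with no distinct partner in range) can never complete a 47-sum, so the worst case takes all of them and one from each pair: 7 + 11 = 18.
The 19th integer has to be the second member of some pair, so 18 + 1 = 19.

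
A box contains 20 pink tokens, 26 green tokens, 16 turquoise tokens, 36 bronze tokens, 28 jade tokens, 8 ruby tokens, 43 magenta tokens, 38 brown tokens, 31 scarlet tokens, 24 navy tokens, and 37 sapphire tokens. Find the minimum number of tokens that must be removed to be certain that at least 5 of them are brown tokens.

274

In the worst case for collecting brown tokens, every non-brown token comes out first.
There are 20 + 26 + 16 + 36 + 28 + 8 + 43 + 31 + 24 + 37 = 269 non-brown tokens altogether.
After those, each further token must be brown, so 269 + 5 = 274 draws guarantee 5 brown tokens.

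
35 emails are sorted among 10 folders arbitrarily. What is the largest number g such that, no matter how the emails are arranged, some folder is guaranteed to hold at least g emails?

4

By pigeonhole, the 10 folders are the holes and the 35 emails are the pigeons.
If every folder held at most 3 emails, the total would be at most 10 × 3 = 30, which is less than 35.
So some folder holds at least ⌈35/10⌉ = 4 emails.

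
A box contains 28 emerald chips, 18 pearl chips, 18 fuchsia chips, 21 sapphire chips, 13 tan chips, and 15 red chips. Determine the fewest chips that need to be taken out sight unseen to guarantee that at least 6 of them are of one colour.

By the pigeonhole principle, the 6 colours are the holes; the chips drawn are the pigeons.
To avoid 6 of any one colour, the worst case takes at most 5 of each colour.
That gives 5 + 5 + 5 + 5 + 5 + 5 = 30 chips with no colour reaching 6.
The next chip forces some colour to 6, so 30 + 1 = 31.

31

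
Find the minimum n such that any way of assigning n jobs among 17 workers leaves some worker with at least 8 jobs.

With 119 jobs one could put exactly 7 in each of the 17 workers, and no worker would reach 8.
By the pigeonhole principle, one more job must land in a worker that already has 7, giving it 8.
So 17 × 7 + 1 = 120 jobs are required.

120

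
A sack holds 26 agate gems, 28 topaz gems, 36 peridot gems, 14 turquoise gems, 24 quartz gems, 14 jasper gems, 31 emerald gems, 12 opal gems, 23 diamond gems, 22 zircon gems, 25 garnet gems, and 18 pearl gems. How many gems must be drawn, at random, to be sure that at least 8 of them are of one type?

An adversary could hand out at most 7 gems per type: 7 + 7 + 7 + 7 + 7 + 7 + 7 + 7 + 7 + 7 + 7 + 7 = 84 gems and still no type has 8.
By the pigeonhole principle, one more gem lands in a type already at 7, so 85 draws are enough and 84 are not.

85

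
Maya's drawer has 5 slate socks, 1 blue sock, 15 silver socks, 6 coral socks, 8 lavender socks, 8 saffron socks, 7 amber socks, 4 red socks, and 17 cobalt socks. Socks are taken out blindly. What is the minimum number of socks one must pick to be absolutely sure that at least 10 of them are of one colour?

58

Put each drawn sock into a box by colour. The largest draw with every box below 10 takes min(count, 9) from each colour; colours with fewer than 9 contribute all they have.
Σ min(cᵢ, 9) = 5 + 1 + 9 + 6 + 8 + 8 + 7 + 4 + 9 = 57.
Draw number 57 + 1 = 58 must push one box to 10.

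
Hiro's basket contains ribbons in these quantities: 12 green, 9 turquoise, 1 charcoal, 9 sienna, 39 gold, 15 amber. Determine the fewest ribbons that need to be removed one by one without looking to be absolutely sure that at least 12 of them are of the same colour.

An adversary could hand out at most 11 ribbons per colour (turquoise, charcoal, sienna run out sooner): 11 + 9 + 1 + 9 + 11 + 11 = 52 ribbons and still no colour has 12.
By pigeonhole, one more ribbon lands in a colour already at 11, so 53 draws are enough and 52 are not.

53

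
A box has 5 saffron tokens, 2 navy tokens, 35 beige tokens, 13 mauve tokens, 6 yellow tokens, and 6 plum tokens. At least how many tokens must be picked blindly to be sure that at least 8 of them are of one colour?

The 6 colours are the holes; the tokens drawn are the pigeons.
To avoid 8 of any one colour, the worst case takes at most 7 of each colour, or every token of a colour that has fewer than 7.
That gives 5 + 2 + 7 + 7 + 6 + 6 = 33 tokens with no colour reaching 8.
The next token forces some colour to 8, so 33 + 1 = 34.

34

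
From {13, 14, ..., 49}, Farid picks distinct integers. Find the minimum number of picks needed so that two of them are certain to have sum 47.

27

Group the elements by complementary pair {x, 47−x}: {13,34}, {14,33}, {15,32}, …, giving 11 two-element pairs and 15 integers whose partner 47−x falls outside [13,49].
Pigeonhole: treating each of those 26 groups as a pigeonhole, one can pick one integer per group — 26 integers — with no two summing to 47.
The 27th integer lands in an occupied pair, forcing a sum of 47.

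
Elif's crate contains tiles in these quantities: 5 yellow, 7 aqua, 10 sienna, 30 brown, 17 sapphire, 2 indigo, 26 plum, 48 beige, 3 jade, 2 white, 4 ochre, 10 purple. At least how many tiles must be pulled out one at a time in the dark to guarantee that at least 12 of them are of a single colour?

An adversary could hand out at most 11 tiles per colour (8 colours run out sooner): 5 + 7 + 10 + 11 + 11 + 2 + 11 + 11 + 3 + 2 + 4 + 10 = 87 tiles and still no colour has 12.
One more tile lands in a colour already at 11, so 88 draws are enough and 87 are not.

88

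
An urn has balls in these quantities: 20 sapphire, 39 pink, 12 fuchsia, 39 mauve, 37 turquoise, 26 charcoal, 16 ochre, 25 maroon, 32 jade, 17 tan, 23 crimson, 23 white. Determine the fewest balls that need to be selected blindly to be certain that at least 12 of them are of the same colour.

133

The 12 colours are the holes; the balls drawn are the pigeons.
To avoid 12 of any one colour, the worst case takes at most 11 of each colour.
That gives 11 + 11 + 11 + 11 + 11 + 11 + 11 + 11 + 11 + 11 + 11 + 11 = 132 balls with no colour reaching 12.
The next ball forces some colour to 12, so 132 + 1 = 133.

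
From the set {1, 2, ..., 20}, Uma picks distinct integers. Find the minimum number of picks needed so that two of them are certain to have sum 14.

15

Group the elements by complementary pair {x, 14−x}: {1,13}, {2,12}, {3,11}, …, giving 6 two-element pairs, the single value 7 (it cannot pair with itself since the integers are distinct), and 7 integers whose partner 14−x falls outside [1,20].
By pigeonhole, treating each of those 14 groups as a pigeonhole, one can pick one integer per group — 14 integers — with no two summing to 14.
The 15th integer lands in an occupied pair, forcing a sum of 14.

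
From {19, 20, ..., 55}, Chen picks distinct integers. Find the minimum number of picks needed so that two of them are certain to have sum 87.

Two chosen integers sum to 87 exactly when both halves of some pair {x, 87−x} with 32 ≤ x ≤ 87−x ≤ 55 are chosen — 12 such pairs.
The remaining 13 elements (those with no distinct partner in range) can never complete a 87-sum, so the worst case takes all of them and one from each pair: 13 + 12 = 25.
By the pigeonhole principle, the 26th integer has to be the second member of some pair, so 25 + 1 = 26.

26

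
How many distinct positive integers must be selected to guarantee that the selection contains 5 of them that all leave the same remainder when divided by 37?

The 37 residue classes mod 37 are the pigeonholes.
With 148 integers one could put 4 in each residue class and have no class reach 5.
The 149th integer pushes some class to 5, so 37·4 + 1 = 149.

149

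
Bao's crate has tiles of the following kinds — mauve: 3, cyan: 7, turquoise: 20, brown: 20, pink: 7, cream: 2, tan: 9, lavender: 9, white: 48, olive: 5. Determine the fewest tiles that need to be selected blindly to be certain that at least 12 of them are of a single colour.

An adversary could hand out at most 11 tiles per colour (7 colours run out sooner): 3 + 7 + 11 + 11 + 7 + 2 + 9 + 9 + 11 + 5 = 75 tiles and still no colour has 12.
Pigeonhole: one more tile lands in a colour already at 11, so 76 draws are enough and 75 are not.

76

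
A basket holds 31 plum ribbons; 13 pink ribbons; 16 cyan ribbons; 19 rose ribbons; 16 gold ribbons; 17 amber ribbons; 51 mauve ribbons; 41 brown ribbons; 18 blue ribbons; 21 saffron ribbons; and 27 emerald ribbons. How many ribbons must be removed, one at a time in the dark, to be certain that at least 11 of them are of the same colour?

An adversary could hand out at most 10 ribbons per colour: 10 + 10 + 10 + 10 + 10 + 10 + 10 + 10 + 10 + 10 + 10 = 110 ribbons and still no colour has 11.
One more ribbon lands in a colour already at 10, so 111 draws are enough and 110 are not.

111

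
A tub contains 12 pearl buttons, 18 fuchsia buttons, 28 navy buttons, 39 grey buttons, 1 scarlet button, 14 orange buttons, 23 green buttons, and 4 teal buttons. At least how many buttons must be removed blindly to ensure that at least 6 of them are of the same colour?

36

An adversary could hand out at most 5 buttons per colour (scarlet, teal run out sooner): 5 + 5 + 5 + 5 + 1 + 5 + 5 + 4 = 35 buttons and still no colour has 6.
One more button lands in a colour already at 5, so 36 draws are enough and 35 are not.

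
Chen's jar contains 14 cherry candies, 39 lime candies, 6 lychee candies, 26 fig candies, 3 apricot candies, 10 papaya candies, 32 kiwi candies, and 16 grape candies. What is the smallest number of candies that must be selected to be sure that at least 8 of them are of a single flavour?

An adversary could hand out at most 7 candies per flavour (lychee, apricot run out sooner): 7 + 7 + 6 + 7 + 3 + 7 + 7 + 7 = 51 candies and still no flavour has 8.
One more candy lands in a flavour already at 7, so 52 draws are enough and 51 are not.

52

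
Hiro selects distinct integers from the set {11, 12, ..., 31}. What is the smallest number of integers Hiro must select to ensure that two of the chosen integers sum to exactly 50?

A set avoiding the sum 50 can contain at most one of each pair {x, 50−x}, plus the 9 elements whose complement lies outside the range or equal to its own complement.
The integers 11, …, 25 (15 of them) are such a set: any two sum to at least 11+12 = 23 and at most 24+25 = 49 < 50.
By pigeonhole, any 16th integer completes one of the 6 pairs, so 16 choices force a sum of 50.

16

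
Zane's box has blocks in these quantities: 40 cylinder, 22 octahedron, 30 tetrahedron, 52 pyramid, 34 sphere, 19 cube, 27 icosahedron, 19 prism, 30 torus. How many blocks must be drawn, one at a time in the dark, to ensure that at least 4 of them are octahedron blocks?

255

In the worst case for collecting octahedron blocks, every non-octahedron block comes out first.
There are 40 + 30 + 52 + 34 + 19 + 27 + 19 + 30 = 251 non-octahedron blocks altogether.
After those, each further block must be octahedron, so 251 + 4 = 255 draws guarantee 4 octahedron blocks.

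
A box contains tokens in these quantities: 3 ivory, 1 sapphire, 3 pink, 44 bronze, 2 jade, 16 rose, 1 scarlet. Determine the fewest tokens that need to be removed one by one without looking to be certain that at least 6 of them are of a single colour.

21

By the pigeonhole principle, the 7 colours are the holes; the tokens drawn are the pigeons.
To avoid 6 of any one colour, the worst case takes at most 5 of each colour, or every token of a colour that has fewer than 5.
That gives 3 + 1 + 3 + 5 + 2 + 5 + 1 = 20 tokens with no colour reaching 6.
The next token forces some colour to 6, so 20 + 1 = 21.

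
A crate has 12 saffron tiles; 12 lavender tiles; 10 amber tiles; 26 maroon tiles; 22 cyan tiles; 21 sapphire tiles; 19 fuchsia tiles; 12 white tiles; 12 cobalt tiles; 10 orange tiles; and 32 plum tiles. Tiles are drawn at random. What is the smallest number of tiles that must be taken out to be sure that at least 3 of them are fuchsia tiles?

In the worst case for collecting fuchsia tiles, every non-fuchsia tile comes out first.
There are 12 + 12 + 10 + 26 + 22 + 21 + 12 + 12 + 10 + 32 = 169 non-fuchsia tiles altogether.
After those, each further tile must be fuchsia, so 169 + 3 = 172 draws guarantee 3 fuchsia tiles.

172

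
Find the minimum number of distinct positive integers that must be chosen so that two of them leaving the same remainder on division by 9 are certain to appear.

The 9 residue classes mod 9 are the pigeonholes.
With 9 integers one could put 1 in each residue class and have no class reach 2.
The 10th integer pushes some class to 2, so 9·1 + 1 = 10.

10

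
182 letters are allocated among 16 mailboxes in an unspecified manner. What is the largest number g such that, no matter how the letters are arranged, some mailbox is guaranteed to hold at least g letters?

The 16 mailboxes are the holes and the 182 letters are the pigeons.
If every mailbox held at most 11 letters, the total would be at most 16 × 11 = 176, which is less than 182.
So some mailbox holds at least ⌈182/16⌉ = 12 letters.

12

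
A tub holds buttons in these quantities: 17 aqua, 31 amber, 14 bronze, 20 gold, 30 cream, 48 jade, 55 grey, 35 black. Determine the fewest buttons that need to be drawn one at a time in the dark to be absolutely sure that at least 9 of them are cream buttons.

In the worst case for collecting cream buttons, every non-cream button comes out first.
There are 17 + 31 + 14 + 20 + 48 + 55 + 35 = 220 non-cream buttons altogether.
After those, each further button must be cream, so 220 + 9 = 229 draws guarantee 9 cream buttons.

229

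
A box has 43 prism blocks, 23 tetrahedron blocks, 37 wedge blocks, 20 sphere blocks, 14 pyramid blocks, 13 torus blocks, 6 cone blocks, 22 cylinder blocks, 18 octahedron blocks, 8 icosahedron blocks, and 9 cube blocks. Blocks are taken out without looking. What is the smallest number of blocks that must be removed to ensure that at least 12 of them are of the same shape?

Pigeonhole: put each drawn block into a box by shape. The largest draw with every box below 12 takes min(count, 11) from each shape; shapes with fewer than 11 contribute all they have.
Σ min(cᵢ, 11) = 11 + 11 + 11 + 11 + 11 + 11 + 6 + 11 + 11 + 8 + 9 = 111.
Draw number 111 + 1 = 112 must push one box to 12.

112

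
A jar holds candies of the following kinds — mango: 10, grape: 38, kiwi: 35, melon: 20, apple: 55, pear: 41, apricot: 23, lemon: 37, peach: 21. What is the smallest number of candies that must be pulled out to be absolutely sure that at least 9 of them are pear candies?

248

In the worst case for collecting pear candies, every non-pear candy comes out first.
There are 10 + 38 + 35 + 20 + 55 + 23 + 37 + 21 = 239 non-pear candies altogether.
After those, each further candy must be pear, so 239 + 9 = 248 draws guarantee 9 pear candies.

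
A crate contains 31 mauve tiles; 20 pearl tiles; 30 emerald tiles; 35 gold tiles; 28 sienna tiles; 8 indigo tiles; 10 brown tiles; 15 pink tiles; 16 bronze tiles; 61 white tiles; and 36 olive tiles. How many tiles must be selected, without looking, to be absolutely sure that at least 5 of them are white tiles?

234

In the worst case for collecting white tiles, every non-white tile comes out first.
There are 31 + 20 + 30 + 35 + 28 + 8 + 10 + 15 + 16 + 36 = 229 non-white tiles altogether.
After those, each further tile must be white, so 229 + 5 = 234 draws guarantee 5 white tiles.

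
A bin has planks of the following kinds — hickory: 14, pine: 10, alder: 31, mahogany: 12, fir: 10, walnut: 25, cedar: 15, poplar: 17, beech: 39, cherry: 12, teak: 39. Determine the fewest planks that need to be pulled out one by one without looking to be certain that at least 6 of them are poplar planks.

In the worst case for collecting poplar planks, every non-poplar plank comes out first.
There are 14 + 10 + 31 + 12 + 10 + 25 + 15 + 39 + 12 + 39 = 207 non-poplar planks altogether.
After those, each further plank must be poplar, so 207 + 6 = 213 draws guarantee 6 poplar planks.

213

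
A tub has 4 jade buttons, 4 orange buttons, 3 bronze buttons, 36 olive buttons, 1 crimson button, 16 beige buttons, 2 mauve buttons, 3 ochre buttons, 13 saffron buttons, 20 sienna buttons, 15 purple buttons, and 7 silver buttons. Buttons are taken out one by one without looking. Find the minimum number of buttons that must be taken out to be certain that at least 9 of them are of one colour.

65

Put each drawn button into a box by colour. The largest draw with every box below 9 takes min(count, 8) from each colour; colours with fewer than 8 contribute all they have.
Σ min(cᵢ, 8) = 4 + 4 + 3 + 8 + 1 + 8 + 2 + 3 + 8 + 8 + 8 + 7 = 64.
Draw number 64 + 1 = 65 must push one box to 9.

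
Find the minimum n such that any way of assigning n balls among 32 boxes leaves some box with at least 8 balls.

225

With 224 balls one could put exactly 7 in each of the 32 boxes, and no box would reach 8.
By pigeonhole, one more ball must land in a box that already has 7, giving it 8.
So 32 × 7 + 1 = 225 balls are required.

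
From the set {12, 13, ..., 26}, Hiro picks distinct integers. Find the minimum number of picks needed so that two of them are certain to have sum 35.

10

Two chosen integers sum to 35 exactly when both halves of some pair {x, 35−x} with 12 ≤ x ≤ 35−x ≤ 23 are chosen — 6 such pairs.
The remaining 3 elements (those with no distinct partner in range) can never complete a 35-sum, so the worst case takes all of them and one from each pair: 3 + 6 = 9.
The 10th integer has to be the second member of some pair, so 9 + 1 = 10.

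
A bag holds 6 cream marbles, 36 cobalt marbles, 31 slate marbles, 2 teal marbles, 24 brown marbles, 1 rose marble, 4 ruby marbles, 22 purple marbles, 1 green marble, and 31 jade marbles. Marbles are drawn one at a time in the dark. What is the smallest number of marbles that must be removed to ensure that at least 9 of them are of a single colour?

By the pigeonhole principle, the 10 colours are the holes; the marbles drawn are the pigeons.
To avoid 9 of any one colour, the worst case takes at most 8 of each colour, or every marble of a colour that has fewer than 8.
That gives 6 + 8 + 8 + 2 + 8 + 1 + 4 + 8 + 1 + 8 = 54 marbles with no colour reaching 9.
The next marble forces some colour to 9, so 54 + 1 = 55.

55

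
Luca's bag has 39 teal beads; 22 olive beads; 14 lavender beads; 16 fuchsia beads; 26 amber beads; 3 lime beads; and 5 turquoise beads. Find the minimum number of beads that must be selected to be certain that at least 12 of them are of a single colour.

64

An adversary could hand out at most 11 beads per colour (lime, turquoise run out sooner): 11 + 11 + 11 + 11 + 11 + 3 + 5 = 63 beads and still no colour has 12.
By the pigeonhole principle, one more bead lands in a colour already at 11, so 64 draws are enough and 63 are not.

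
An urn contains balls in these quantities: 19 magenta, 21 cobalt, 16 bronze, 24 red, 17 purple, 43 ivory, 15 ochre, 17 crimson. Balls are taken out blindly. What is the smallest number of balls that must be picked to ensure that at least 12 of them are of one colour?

By pigeonhole, put each drawn ball into a box by colour. The largest draw with every box below 12 takes min(count, 11) from each colour.
Σ min(cᵢ, 11) = 11 + 11 + 11 + 11 + 11 + 11 + 11 + 11 = 88.
Draw number 88 + 1 = 89 must push one box to 12.

89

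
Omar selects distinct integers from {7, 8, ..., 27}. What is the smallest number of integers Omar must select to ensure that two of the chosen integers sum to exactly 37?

Group the elements by complementary pair {x, 37−x}: {10,27}, {11,26}, {12,25}, …, giving 9 two-element pairs and 3 integers whose partner 37−x falls outside [7,27].
Pigeonhole: treating each of those 12 groups as a pigeonhole, one can pick one integer per group — 12 integers — with no two summing to 37.
The 13th integer lands in an occupied pair, forcing a sum of 37.

13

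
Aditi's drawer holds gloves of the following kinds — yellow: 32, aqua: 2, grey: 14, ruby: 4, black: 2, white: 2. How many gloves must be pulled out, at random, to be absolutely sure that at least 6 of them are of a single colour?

An adversary could hand out at most 5 gloves per colour (4 colours run out sooner): 5 + 2 + 5 + 4 + 2 + 2 = 20 gloves and still no colour has 6.
By the pigeonhole principle, one more glove lands in a colour already at 5, so 21 draws are enough and 20 are not.

21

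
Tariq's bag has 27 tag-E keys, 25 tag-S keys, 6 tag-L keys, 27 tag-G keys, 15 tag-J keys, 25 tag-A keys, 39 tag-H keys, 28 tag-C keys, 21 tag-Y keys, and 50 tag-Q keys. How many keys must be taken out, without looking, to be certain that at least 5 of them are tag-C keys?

In the worst case for collecting tag-C keys, every non-tag-C key comes out first.
There are 27 + 25 + 6 + 27 + 15 + 25 + 39 + 21 + 50 = 235 non-tag-C keys altogether.
After those, each further key must be tag-C, so 235 + 5 = 240 draws guarantee 5 tag-C keys.

240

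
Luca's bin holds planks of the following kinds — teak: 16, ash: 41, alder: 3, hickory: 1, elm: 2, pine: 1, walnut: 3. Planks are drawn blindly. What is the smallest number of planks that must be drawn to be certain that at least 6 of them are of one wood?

By the pigeonhole principle, put each drawn plank into a box by wood. The largest draw with every box below 6 takes min(count, 5) from each wood; woods with fewer than 5 contribute all they have.
Σ min(cᵢ, 5) = 5 + 5 + 3 + 1 + 2 + 1 + 3 = 20.
Draw number 20 + 1 = 21 must push one box to 6.

21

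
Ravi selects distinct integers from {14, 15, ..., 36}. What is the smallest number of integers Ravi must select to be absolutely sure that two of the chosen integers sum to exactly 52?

14

Two chosen integers sum to 52 exactly when both halves of some pair {x, 52−x} with 16 ≤ x ≤ 52−x ≤ 36 are chosen — 10 such pairs.
The remaining 3 elements (those with no distinct partner in range) can never complete a 52-sum, so the worst case takes all of them and one from each pair: 3 + 10 = 13.
The 14th integer has to be the second member of some pair, so 13 + 1 = 14.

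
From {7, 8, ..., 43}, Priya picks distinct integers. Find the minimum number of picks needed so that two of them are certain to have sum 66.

A set avoiding the sum 66 can contain at most one of each pair {x, 66−x}, plus the 17 elements whose complement lies outside the range or equal to its own complement.
The integers 7, …, 33 (27 of them) are such a set: any two sum to at least 7+8 = 15 and at most 32+33 = 65 < 66.
Any 28th integer completes one of the 10 pairs, so 28 choices force a sum of 66.

28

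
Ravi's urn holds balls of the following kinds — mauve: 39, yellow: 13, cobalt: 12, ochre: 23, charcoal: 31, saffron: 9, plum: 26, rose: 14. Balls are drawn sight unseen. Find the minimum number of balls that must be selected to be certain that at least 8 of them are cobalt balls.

163

In the worst case for collecting cobalt balls, every non-cobalt ball comes out first.
There are 39 + 13 + 23 + 31 + 9 + 26 + 14 = 155 non-cobalt balls altogether.
After those, each further ball must be cobalt, so 155 + 8 = 163 draws guarantee 8 cobalt balls.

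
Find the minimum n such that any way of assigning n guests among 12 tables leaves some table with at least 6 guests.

With 60 guests one could put exactly 5 in each of the 12 tables, and no table would reach 6.
One more guest must land in a table that already has 5, giving it 6.
So 12 × 5 + 1 = 61 guests are required.

61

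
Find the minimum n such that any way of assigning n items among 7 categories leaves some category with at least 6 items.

With 35 items one could put exactly 5 in each of the 7 categories, and no category would reach 6.
By the pigeonhole principle, one more item must land in a category that already has 5, giving it 6.
So 7 × 5 + 1 = 36 items are required.

36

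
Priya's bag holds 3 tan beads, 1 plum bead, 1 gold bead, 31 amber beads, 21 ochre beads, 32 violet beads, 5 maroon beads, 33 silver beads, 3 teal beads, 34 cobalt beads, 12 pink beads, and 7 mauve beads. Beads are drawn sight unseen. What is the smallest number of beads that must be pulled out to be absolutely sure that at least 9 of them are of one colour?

69

An adversary could hand out at most 8 beads per colour (6 colours run out sooner): 3 + 1 + 1 + 8 + 8 + 8 + 5 + 8 + 3 + 8 + 8 + 7 = 68 beads and still no colour has 9.
By pigeonhole, one more bead lands in a colour already at 8, so 69 draws are enough and 68 are not.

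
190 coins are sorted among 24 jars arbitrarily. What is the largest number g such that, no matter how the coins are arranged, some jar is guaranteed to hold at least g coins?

8

Pigeonhole: the 24 jars are the holes and the 190 coins are the pigeons.
If every jar held at most 7 coins, the total would be at most 24 × 7 = 168, which is less than 190.
So some jar holds at least ⌈190/24⌉ = 8 coins.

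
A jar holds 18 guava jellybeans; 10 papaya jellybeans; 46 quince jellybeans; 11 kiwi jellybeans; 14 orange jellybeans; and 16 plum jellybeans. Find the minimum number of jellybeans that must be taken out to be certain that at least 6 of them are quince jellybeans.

75

In the worst case for collecting quince jellybeans, every non-quince jellybean comes out first.
There are 18 + 10 + 11 + 14 + 16 = 69 non-quince jellybeans altogether.
After those, each further jellybean must be quince, so 69 + 6 = 75 draws guarantee 6 quince jellybeans.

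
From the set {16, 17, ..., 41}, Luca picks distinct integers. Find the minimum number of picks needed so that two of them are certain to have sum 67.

19

A set avoiding the sum 67 can contain at most one of each pair {x, 67−x}, plus the 10 elements whose complement lies outside the range.
The integers 16, …, 33 (18 of them) are such a set: any two sum to at least 16+17 = 33 and at most 32+33 = 65 < 67.
By pigeonhole, any 19th integer completes one of the 8 pairs, so 19 choices force a sum of 67.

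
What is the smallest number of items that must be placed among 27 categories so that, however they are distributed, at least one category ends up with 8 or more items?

With 189 items one could put exactly 7 in each of the 27 categories, and no category would reach 8.
By pigeonhole, one more item must land in a category that already has 7, giving it 8.
So 27 × 7 + 1 = 190 items are required.

190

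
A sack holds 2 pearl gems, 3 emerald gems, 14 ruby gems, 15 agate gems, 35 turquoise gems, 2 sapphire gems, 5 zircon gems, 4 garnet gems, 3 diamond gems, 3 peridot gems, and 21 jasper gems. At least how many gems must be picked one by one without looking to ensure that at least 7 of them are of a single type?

Put each drawn gem into a box by type. The largest draw with every box below 7 takes min(count, 6) from each type; types with fewer than 6 contribute all they have.
Σ min(cᵢ, 6) = 2 + 3 + 6 + 6 + 6 + 2 + 5 + 4 + 3 + 3 + 6 = 46.
Draw number 46 + 1 = 47 must push one box to 7.

47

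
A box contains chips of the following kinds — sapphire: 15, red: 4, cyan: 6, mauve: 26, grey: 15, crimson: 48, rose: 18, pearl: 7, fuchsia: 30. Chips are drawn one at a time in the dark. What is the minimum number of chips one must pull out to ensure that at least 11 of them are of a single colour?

78

By the pigeonhole principle, the 9 colours are the holes; the chips drawn are the pigeons.
To avoid 11 of any one colour, the worst case takes at most 10 of each colour, or every chip of a colour that has fewer than 10.
That gives 10 + 4 + 6 + 10 + 10 + 10 + 10 + 7 + 10 = 77 chips with no colour reaching 11.
The next chip forces some colour to 11, so 77 + 1 = 78.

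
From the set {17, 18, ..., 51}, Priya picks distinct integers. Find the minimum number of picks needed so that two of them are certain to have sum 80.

A set avoiding the sum 80 can contain at most one of each pair {x, 80−x}, plus the 13 elements whose complement lies outside the range or equal to its own complement.
The integers 17, …, 40 (24 of them) are such a set: any two sum to at least 17+18 = 35 and at most 39+40 = 79 < 80.
Any 25th integer completes one of the 11 pairs, so 25 choices force a sum of 80.

25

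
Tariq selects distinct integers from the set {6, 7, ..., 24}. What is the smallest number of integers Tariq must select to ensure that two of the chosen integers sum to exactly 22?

Two chosen integers sum to 22 exactly when both halves of some pair {x, 22−x} with 6 ≤ x ≤ 22−x ≤ 16 are chosen — 5 such pairs.
The remaining 9 elements (those with no distinct partner in range) can never complete a 22-sum, so the worst case takes all of them and one from each pair: 9 + 5 = 14.
The 15th integer has to be the second member of some pair, so 14 + 1 = 15.

15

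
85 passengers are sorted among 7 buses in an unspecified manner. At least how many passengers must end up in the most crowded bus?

The 7 buses are the holes and the 85 passengers are the pigeons.
If every bus held at most 12 passengers, the total would be at most 7 × 12 = 84, which is less than 85.
So some bus holds at least ⌈85/7⌉ = 13 passengers.

13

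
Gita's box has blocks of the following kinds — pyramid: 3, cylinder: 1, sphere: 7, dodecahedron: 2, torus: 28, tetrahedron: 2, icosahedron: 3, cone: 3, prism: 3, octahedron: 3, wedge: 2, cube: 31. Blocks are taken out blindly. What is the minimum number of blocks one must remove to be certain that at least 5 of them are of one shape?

An adversary could hand out at most 4 blocks per shape (9 shapes run out sooner): 3 + 1 + 4 + 2 + 4 + 2 + 3 + 3 + 3 + 3 + 2 + 4 = 34 blocks and still no shape has 5.
By the pigeonhole principle, one more block lands in a shape already at 4, so 35 draws are enough and 34 are not.

35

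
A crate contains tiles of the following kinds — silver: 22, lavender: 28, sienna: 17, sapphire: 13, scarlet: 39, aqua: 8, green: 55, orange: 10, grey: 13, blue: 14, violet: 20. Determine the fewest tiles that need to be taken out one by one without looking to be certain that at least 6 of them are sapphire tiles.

In the worst case for collecting sapphire tiles, every non-sapphire tile comes out first.
There are 22 + 28 + 17 + 39 + 8 + 55 + 10 + 13 + 14 + 20 = 226 non-sapphire tiles altogether.
After those, each further tile must be sapphire, so 226 + 6 = 232 draws guarantee 6 sapphire tiles.

232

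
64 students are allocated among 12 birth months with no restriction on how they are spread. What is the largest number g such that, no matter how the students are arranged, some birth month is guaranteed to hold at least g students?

6

The 12 birth months are the holes and the 64 students are the pigeons.
If every birth month held at most 5 students, the total would be at most 12 × 5 = 60, which is less than 64.
So some birth month holds at least ⌈64/12⌉ = 6 students.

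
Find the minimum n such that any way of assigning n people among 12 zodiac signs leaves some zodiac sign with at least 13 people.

With 144 people one could put exactly 12 in each of the 12 zodiac signs, and no zodiac sign would reach 13.
One more person must land in a zodiac sign that already has 12, giving it 13.
So 12 × 12 + 1 = 145 people are required.

145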